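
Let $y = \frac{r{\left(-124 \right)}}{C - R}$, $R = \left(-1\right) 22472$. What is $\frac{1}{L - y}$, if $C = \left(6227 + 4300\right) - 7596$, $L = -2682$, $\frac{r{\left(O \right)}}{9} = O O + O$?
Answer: $- \frac{25403}{68268114} \approx -0.00037211$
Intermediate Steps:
$r{\left(O \right)} = 9 O + 9 O^{2}$ ($r{\left(O \right)} = 9 \left(O O + O\right) = 9 \left(O^{2} + O\right) = 9 \left(O + O^{2}\right) = 9 O + 9 O^{2}$)
$R = -22472$
$C = 2931$ ($C = 10527 - 7596 = 2931$)
$y = \frac{137268}{25403}$ ($y = \frac{9 \left(-124\right) \left(1 - 124\right)}{2931 - -22472} = \frac{9 \left(-124\right) \left(-123\right)}{2931 + 22472} = \frac{137268}{25403} \approx 5.4036$)
$\frac{1}{L - y} = \frac{1}{-2682 - \frac{137268}{25403}} = \frac{1}{- \frac{68268114}{25403}} = - \frac{25403}{68268114}$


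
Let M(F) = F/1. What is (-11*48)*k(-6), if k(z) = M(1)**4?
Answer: -528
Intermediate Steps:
M(F) = F (M(F) = F*1 = F)
k(z) = 1 (k(z) = 1**4 = 1)
(-11*48)*k(-6) = -11*48*1 = -528*1 = -528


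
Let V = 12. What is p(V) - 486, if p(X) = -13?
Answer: -499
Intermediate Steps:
p(V) - 486 = -13 - 486 = -499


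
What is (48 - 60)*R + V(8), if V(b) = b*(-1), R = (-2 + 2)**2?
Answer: -8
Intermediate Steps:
R = 0 (R = 0**2 = 0)
V(b) = -b
(48 - 60)*R + V(8) = (48 - 60)*0 - 1*8 = -12*0 - 8 = 0 - 8 = -8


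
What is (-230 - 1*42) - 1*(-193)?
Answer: -79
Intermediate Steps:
(-230 - 1*42) - 1*(-193) = (-230 - 42) + 193 = -272 + 193 = -79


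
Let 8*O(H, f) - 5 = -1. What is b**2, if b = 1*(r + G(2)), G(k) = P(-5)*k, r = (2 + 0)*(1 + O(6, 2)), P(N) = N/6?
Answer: 16/9 ≈ 1.7778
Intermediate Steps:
P(N) = N/6 (P(N) = N*(1/6) = N/6)
O(H, f) = 1/2 (O(H, f) = 5/8 + (1/8)*(-1) = 5/8 - 1/8 = 1/2)
r = 3 (r = (2 + 0)*(1 + 1/2) = 2*(3/2) = 3)
G(k) = -5*k/6 (G(k) = ((1/6)*(-5))*k = -5*k/6)
b = 4/3 (b = 1*(3 - 5/6*2) = 1*(3 - 5/3) = 1*(4/3) = 4/3 ≈ 1.3333)
b**2 = (4/3)**2 = 16/9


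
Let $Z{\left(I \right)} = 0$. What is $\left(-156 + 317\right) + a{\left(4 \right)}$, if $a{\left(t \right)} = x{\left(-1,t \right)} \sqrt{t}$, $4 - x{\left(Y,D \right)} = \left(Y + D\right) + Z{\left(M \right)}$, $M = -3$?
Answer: $163$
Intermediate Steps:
$x{\left(Y,D \right)} = 4 - D - Y$ ($x{\left(Y,D \right)} = 4 - \left(\left(Y + D\right) + 0\right) = 4 - \left(\left(D + Y\right) + 0\right) = 4 - \left(D + Y\right) = 4 - D - Y$)
$a{\left(t \right)} = \sqrt{t} \left(5 - t\right)$ ($a{\left(t \right)} = \left(4 - t - -1\right) \sqrt{t} = \left(4 - t + 1\right) \sqrt{t} = \left(5 - t\right) \sqrt{t} = \sqrt{t} \left(5 - t\right)$)
$\left(-156 + 317\right) + a{\left(4 \right)} = \left(-156 + 317\right) + \sqrt{4} \left(5 - 4\right) = 161 + 2 \left(5 - 4\right) = 161 + 2 \cdot 1 = 161 + 2 = 163$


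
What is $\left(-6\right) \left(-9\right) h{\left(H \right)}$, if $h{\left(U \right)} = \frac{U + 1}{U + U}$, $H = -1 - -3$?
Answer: $\frac{81}{2} \approx 40.5$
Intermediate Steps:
$H = 2$ ($H = -1 + 3 = 2$)
$h{\left(U \right)} = \frac{1 + U}{2 U}$
$\left(-6\right) \left(-9\right) h{\left(H \right)} = \left(-6\right) \left(-9\right) \frac{1 + 2}{2 \cdot 2} = 54 \cdot \frac{1}{2} \cdot \frac{1}{2} \cdot 3 = 54 \cdot \frac{3}{4} = \frac{81}{2}$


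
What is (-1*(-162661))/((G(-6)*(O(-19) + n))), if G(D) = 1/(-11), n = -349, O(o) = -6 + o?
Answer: 162661/34 ≈ 4784.1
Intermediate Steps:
G(D) = -1/11
(-1*(-162661))/((G(-6)*(O(-19) + n))) = (-1*(-162661))/((-((-6 - 19) - 349)/11)) = 162661/((-(-25 - 349)/11)) = 162661/((-1/11*(-374))) = 162661/34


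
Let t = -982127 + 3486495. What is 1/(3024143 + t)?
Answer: 1/5528511 ≈ 1.8088e-7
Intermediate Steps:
t = 2504368
1/(3024143 + t) = 1/(3024143 + 2504368) = 1/5528511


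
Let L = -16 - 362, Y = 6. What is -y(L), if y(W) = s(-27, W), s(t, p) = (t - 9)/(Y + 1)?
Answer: 36/7 ≈ 5.1429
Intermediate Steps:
L = -378
s(t, p) = -9/7 + t/7 (s(t, p) = (t - 9)/(6 + 1) = (-9 + t)/7 = (-9 + t)*(⅐) = -9/7 + t/7)
y(W) = -36/7 (y(W) = -9/7 + (⅐)*(-27) = -9/7 - 27/7 = -36/7)
-y(L) = -1*(-36/7) = 36/7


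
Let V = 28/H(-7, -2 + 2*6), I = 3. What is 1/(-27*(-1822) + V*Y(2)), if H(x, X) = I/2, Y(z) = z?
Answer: 3/147694 ≈ 2.0312e-5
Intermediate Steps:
H(x, X) = 3/2
V = 56/3 (V = 28/(3/2) = 28*(⅔) = 56/3 ≈ 18.667)
1/(-27*(-1822) + V*Y(2)) = 1/(-27*(-1822) + (56/3)*2) = 1/(49194 + 112/3) = 1/(147694/3) = 3/147694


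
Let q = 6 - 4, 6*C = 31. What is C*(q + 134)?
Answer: 2108/3 ≈ 702.67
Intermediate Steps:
C = 31/6 (C = (1/6)*31 = 31/6 ≈ 5.1667)
q = 2
C*(q + 134) = 31*(2 + 134)/6 = (31/6)*136 = 2108/3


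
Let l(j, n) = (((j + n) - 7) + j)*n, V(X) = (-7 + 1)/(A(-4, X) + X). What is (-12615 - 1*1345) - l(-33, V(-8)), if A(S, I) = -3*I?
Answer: -895201/64 ≈ -13988.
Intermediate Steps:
V(X) = 3/X (V(X) = (-7 + 1)/(-3*X + X) = -6*(-1/(2*X)) = -(-3)/X = 3/X)
l(j, n) = n*(-7 + n + 2*j) (l(j, n) = ((-7 + j + n) + j)*n = (-7 + n + 2*j)*n = n*(-7 + n + 2*j))
(-12615 - 1*1345) - l(-33, V(-8)) = (-12615 - 1*1345) - 3/(-8)*(-7 + 3/(-8) + 2*(-33)) = (-12615 - 1345) - 3*(-⅛)*(-7 + 3*(-⅛) - 66) = -13960 - (-3)*(-7 - 3/8 - 66)/8 = -13960 - (-3)*(-587)/(8*8) = -13960 - 1*1761/64 = -13960 - 1761/64 = -895201/64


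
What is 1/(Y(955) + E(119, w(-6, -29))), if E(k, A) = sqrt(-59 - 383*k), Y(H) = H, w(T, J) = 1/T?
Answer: 955/957661 - 2*I*sqrt(11409)/957661 ≈ 0.00099722 - 0.00022307*I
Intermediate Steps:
1/(Y(955) + E(119, w(-6, -29))) = 1/(955 + sqrt(-59 - 383*119)) = 1/(955 + sqrt(-59 - 45577)) = 1/(955 + sqrt(-45636)) = 1/(955 + 2*I*sqrt(11409))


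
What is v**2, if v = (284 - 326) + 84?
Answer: 1764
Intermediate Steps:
v = 42 (v = -42 + 84 = 42)
v**2 = 42**2 = 1764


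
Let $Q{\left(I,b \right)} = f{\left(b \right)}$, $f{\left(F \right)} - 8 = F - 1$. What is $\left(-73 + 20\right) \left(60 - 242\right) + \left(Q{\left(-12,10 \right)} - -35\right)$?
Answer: $9698$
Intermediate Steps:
$f{\left(F \right)} = 7 + F$ ($f{\left(F \right)} = 8 + \left(F - 1\right) = 8 + \left(-1 + F\right) = 7 + F$)
$Q{\left(I,b \right)} = 7 + b$
$\left(-73 + 20\right) \left(60 - 242\right) + \left(Q{\left(-12,10 \right)} - -35\right) = \left(-73 + 20\right) \left(60 - 242\right) + \left(\left(7 + 10\right) - -35\right) = \left(-53\right) \left(-182\right) + \left(17 + 35\right) = 9646 + 52 = 9698$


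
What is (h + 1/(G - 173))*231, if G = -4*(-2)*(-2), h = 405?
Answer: 841984/9 ≈ 93554.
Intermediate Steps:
G = -16 (G = 8*(-2) = -16)
(h + 1/(G - 173))*231 = (405 + 1/(-16 - 173))*231 = (405 + 1/(-189))*231 = (405 - 1/189)*231 = (76544/189)*231 = 841984/9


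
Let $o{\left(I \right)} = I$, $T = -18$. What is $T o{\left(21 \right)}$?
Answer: $-378$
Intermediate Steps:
$T o{\left(21 \right)} = \left(-18\right) 21 = -378$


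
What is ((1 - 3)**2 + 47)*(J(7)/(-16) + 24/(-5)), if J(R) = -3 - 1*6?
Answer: -17289/80 ≈ -216.11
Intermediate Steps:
J(R) = -9 (J(R) = -3 - 6 = -9)
((1 - 3)**2 + 47)*(J(7)/(-16) + 24/(-5)) = ((1 - 3)**2 + 47)*(-9/(-16) + 24/(-5)) = ((-2)**2 + 47)*(-9*(-1/16) + 24*(-1/5)) = (4 + 47)*(9/16 - 24/5) = 51*(-339/80) = -17289/80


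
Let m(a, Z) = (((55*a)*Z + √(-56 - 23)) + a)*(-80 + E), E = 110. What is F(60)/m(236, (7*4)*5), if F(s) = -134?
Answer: -40589404/16515368070875 + 67*I*√79/49546104212625 ≈ -2.4577e-6 + 1.2019e-11*I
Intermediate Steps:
m(a, Z) = 30*a + 30*I*√79 + 1650*Z*a (m(a, Z) = (((55*a)*Z + √(-56 - 23)) + a)*(-80 + 110) = ((55*Z*a + √(-79)) + a)*30 = ((55*Z*a + I*√79) + a)*30 = ((I*√79 + 55*Z*a) + a)*30 = (a + I*√79 + 55*Z*a)*30 = 30*a + 30*I*√79 + 1650*Z*a)
F(60)/m(236, (7*4)*5) = -134/(30*236 + 30*I*√79 + 1650*((7*4)*5)*236) = -134/(7080 + 30*I*√79 + 1650*(28*5)*236) = -134/(7080 + 30*I*√79 + 1650*140*236) = -134/(7080 + 30*I*√79 + 54516000) = -134/(54523080 + 30*I*√79)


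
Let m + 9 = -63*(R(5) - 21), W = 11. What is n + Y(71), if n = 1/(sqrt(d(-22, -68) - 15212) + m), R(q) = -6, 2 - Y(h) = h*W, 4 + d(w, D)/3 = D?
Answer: (-1558*sqrt(3857) + 1318067*I)/(2*(sqrt(3857) - 846*I)) ≈ -779.0 - 4.3154e-5*I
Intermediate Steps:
d(w, D) = -12 + 3*D
Y(h) = 2 - 11*h (Y(h) = 2 - h*11 = 2 - 11*h)
m = 1692 (m = -9 - 63*(-6 - 21) = -9 - 63*(-27) = -9 + 1701 = 1692)
n = 1/(1692 + 2*I*sqrt(3857)) (n = 1/(sqrt((-12 + 3*(-68)) - 15212) + 1692) = 1/(sqrt((-12 - 204) - 15212) + 1692) = 1/(sqrt(-216 - 15212) + 1692) = 1/(sqrt(-15428) + 1692) = 1/(2*I*sqrt(3857) + 1692) = 1/(1692 + 2*I*sqrt(3857)) ≈ 0.00058785 - 4.3154e-5*I)
n + Y(71) = (423/719573 - I*sqrt(3857)/1439146) + (2 - 11*71) = (423/719573 - I*sqrt(3857)/1439146) + (2 - 781) = (423/719573 - I*sqrt(3857)/1439146) - 779 = -560546944/719573 - I*sqrt(3857)/1439146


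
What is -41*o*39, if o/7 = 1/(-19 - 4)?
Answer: 11193/23 ≈ 486.65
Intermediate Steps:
o = -7/23 (o = 7/(-19 - 4) = 7/(-23) = 7*(-1/23) = -7/23 ≈ -0.30435)
-41*o*39 = -41*(-7/23)*39 = (287/23)*39 = 11193/23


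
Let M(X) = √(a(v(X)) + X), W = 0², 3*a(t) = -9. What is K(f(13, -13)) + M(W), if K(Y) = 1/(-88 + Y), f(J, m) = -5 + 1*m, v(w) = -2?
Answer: -1/106 + I*√3 ≈ -0.009434 + 1.732*I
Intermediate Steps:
a(t) = -3 (a(t) = (⅓)*(-9) = -3)
f(J, m) = -5 + m
W = 0
M(X) = √(-3 + X)
K(f(13, -13)) + M(W) = 1/(-88 + (-5 - 13)) + √(-3 + 0) = 1/(-88 - 18) + √(-3) = 1/(-106) + I*√3 = -1/106 + I*√3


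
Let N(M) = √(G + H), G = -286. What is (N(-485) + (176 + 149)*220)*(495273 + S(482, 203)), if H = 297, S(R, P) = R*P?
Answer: 42408008500 + 593119*√11 ≈ 4.2410e+10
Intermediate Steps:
S(R, P) = P*R
N(M) = √11 (N(M) = √(-286 + 297) = √11)
(N(-485) + (176 + 149)*220)*(495273 + S(482, 203)) = (√11 + (176 + 149)*220)*(495273 + 203*482) = (√11 + 325*220)*(495273 + 97846) = (√11 + 71500)*593119 = (71500 + √11)*593119 = 42408008500 + 593119*√11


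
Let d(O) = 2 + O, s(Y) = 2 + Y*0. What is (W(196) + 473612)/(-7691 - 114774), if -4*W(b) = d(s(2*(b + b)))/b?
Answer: -92827951/24003140 ≈ -3.8673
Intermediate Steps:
s(Y) = 2 (s(Y) = 2 + 0 = 2)
W(b) = -1/b (W(b) = -(2 + 2)/(4*b) = -1/b)
(W(196) + 473612)/(-7691 - 114774) = (-1/196 + 473612)/(-7691 - 114774) = (-1*1/196 + 473612)/(-122465) = (-1/196 + 473612)*(-1/122465) = (92827951/196)*(-1/122465) = -92827951/24003140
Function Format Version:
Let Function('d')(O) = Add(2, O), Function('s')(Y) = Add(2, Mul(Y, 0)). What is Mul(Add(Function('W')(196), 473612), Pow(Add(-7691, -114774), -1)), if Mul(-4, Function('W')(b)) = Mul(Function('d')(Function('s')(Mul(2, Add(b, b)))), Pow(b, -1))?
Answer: Rational(-92827951, 24003140) ≈ -3.8673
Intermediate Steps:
Function('s')(Y) = 2 (Function('s')(Y) = Add(2, 0) = 2)
Function('W')(b) = Mul(-1, Pow(b, -1)) (Function('W')(b) = Mul(Rational(-1, 4), Mul(Add(2, 2), Pow(b, -1))) = Mul(Rational(-1, 4), Mul(4, Pow(b, -1))) = Mul(-1, Pow(b, -1)))
Mul(Add(Function('W')(196), 473612), Pow(Add(-7691, -114774), -1)) = Mul(Add(Mul(-1, Pow(196, -1)), 473612), Pow(Add(-7691, -114774), -1)) = Mul(Add(Mul(-1, Rational(1, 196)), 473612), Pow(-122465, -1)) = Mul(Add(Rational(-1, 196), 473612), Rational(-1, 122465)) = Mul(Rational(92827951, 196), Rational(-1, 122465)) = Rational(-92827951, 24003140)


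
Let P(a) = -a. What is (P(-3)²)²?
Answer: 81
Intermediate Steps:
(P(-3)²)² = ((-1*(-3))²)² = (3²)² = 9² = 81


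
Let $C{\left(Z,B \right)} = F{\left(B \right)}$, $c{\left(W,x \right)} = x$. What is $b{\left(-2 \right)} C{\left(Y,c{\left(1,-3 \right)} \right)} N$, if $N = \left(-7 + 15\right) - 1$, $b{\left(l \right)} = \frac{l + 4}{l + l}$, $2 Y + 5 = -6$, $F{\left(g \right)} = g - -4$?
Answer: $- \frac{7}{2} \approx -3.5$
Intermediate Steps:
$F{\left(g \right)} = 4 + g$ ($F{\left(g \right)} = g + 4 = 4 + g$)
$Y = - \frac{11}{2}$ ($Y = - \frac{5}{2} + \frac{1}{2} \left(-6\right) = - \frac{5}{2} - 3 = - \frac{11}{2} \approx -5.5$)
$b{\left(l \right)} = \frac{4 + l}{2 l}$
$C{\left(Z,B \right)} = 4 + B$
$N = 7$ ($N = 8 - 1 = 7$)
$b{\left(-2 \right)} C{\left(Y,c{\left(1,-3 \right)} \right)} N = \frac{4 - 2}{2 \left(-2\right)} \left(4 - 3\right) 7 = \frac{1}{2} \left(- \frac{1}{2}\right) 2 \cdot 1 \cdot 7 = \left(- \frac{1}{2}\right) 1 \cdot 7 = \left(- \frac{1}{2}\right) 7 = - \frac{7}{2}$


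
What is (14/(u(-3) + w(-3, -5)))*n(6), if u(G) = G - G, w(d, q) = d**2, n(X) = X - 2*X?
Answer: -28/3 ≈ -9.3333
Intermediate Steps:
n(X) = -X
u(G) = 0
(14/(u(-3) + w(-3, -5)))*n(6) = (14/(0 + (-3)**2))*(-1*6) = (14/(0 + 9))*(-6) = (14/9)*(-6) = -28/3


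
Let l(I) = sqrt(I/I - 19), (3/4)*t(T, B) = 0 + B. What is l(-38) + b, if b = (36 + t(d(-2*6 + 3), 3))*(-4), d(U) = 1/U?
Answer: -160 + 3*I*sqrt(2) ≈ -160.0 + 4.2426*I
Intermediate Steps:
d(U) = 1/U
t(T, B) = 4*B/3 (t(T, B) = 4*(0 + B)/3 = 4*B/3)
l(I) = 3*I*sqrt(2) (l(I) = sqrt(1 - 19) = sqrt(-18) = 3*I*sqrt(2))
b = -160 (b = (36 + (4/3)*3)*(-4) = (36 + 4)*(-4) = 40*(-4) = -160)
l(-38) + b = 3*I*sqrt(2) - 160 = -160 + 3*I*sqrt(2)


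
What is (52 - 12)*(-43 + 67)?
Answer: 960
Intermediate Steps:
(52 - 12)*(-43 + 67) = 40*24 = 960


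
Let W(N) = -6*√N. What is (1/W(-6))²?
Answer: -1/216 ≈ -0.0046296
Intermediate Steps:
(1/W(-6))² = (1/(-6*I*√6))² = (I*√6/36)² = -1/216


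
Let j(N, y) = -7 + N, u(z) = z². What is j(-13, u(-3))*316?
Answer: -6320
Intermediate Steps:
j(-13, u(-3))*316 = (-7 - 13)*316 = -20*316 = -6320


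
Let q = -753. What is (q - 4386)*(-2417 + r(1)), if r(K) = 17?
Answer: 12333600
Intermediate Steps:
(q - 4386)*(-2417 + r(1)) = (-753 - 4386)*(-2417 + 17) = -5139*(-2400) = 12333600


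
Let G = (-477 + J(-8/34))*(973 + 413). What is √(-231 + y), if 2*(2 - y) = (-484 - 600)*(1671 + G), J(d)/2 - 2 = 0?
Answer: I*√354417823 ≈ 18826.0*I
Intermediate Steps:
J(d) = 4 (J(d) = 4 + 2*0 = 4 + 0 = 4)
G = -655578 (G = (-477 + 4)*(973 + 413) = -473*1386 = -655578)
y = -354417592 (y = 2 - (-484 - 600)*(1671 - 655578)/2 = 2 - (-542)*(-653907) = 2 - ½*708835188 = 2 - 354417594 = -354417592)
√(-231 + y) = √(-231 - 354417592) = √(-354417823) = I*√354417823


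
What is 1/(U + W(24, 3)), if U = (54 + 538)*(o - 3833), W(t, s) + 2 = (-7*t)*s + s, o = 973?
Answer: -1/1693623 ≈ -5.9045e-7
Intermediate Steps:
W(t, s) = -2 + s - 7*s*t (W(t, s) = -2 + ((-7*t)*s + s) = -2 + (-7*s*t + s) = -2 + (s - 7*s*t) = -2 + s - 7*s*t)
U = -1693120 (U = (54 + 538)*(973 - 3833) = 592*(-2860) = -1693120)
1/(U + W(24, 3)) = 1/(-1693120 + (-2 + 3 - 7*3*24)) = 1/(-1693120 + (-2 + 3 - 504)) = 1/(-1693120 - 503) = 1/(-1693623) = -1/1693623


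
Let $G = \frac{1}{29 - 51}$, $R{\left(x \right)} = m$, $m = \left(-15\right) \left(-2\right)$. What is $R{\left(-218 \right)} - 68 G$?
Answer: $\frac{364}{11} \approx 33.091$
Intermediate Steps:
$m = 30$
$R{\left(x \right)} = 30$
$G = - \frac{1}{22}$ ($G = \frac{1}{-22} = - \frac{1}{22} \approx -0.045455$)
$R{\left(-218 \right)} - 68 G = 30 - - \frac{34}{11} = 30 + \frac{34}{11} = \frac{364}{11}$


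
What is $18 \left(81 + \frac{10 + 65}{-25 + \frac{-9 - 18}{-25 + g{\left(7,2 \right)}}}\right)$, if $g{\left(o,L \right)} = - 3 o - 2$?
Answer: $\frac{548478}{391} \approx 1402.8$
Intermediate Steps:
$g{\left(o,L \right)} = -2 - 3 o$
$18 \left(81 + \frac{10 + 65}{-25 + \frac{-9 - 18}{-25 + g{\left(7,2 \right)}}}\right) = 18 \left(81 + \frac{10 + 65}{-25 + \frac{-9 - 18}{-25 - 23}}\right) = 18 \left(81 + \frac{75}{-25 - \frac{27}{-25 - 23}}\right) = 18 \left(81 + \frac{75}{-25 - \frac{27}{-48}}\right) = 18 \left(81 + \frac{75}{-25 - - \frac{9}{16}}\right) = 18 \left(81 + \frac{75}{-25 + \frac{9}{16}}\right) = 18 \left(81 + \frac{75}{- \frac{391}{16}}\right) = 18 \left(81 + 75 \left(- \frac{16}{391}\right)\right) = 18 \left(81 - \frac{1200}{391}\right) = 18 \cdot \frac{30471}{391} = \frac{548478}{391}$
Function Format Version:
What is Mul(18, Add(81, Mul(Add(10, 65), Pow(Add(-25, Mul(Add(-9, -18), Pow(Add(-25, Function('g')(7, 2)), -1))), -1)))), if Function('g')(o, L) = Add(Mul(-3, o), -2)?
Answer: Rational(548478, 391) ≈ 1402.8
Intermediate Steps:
Function('g')(o, L) = Add(-2, Mul(-3, o))
Mul(18, Add(81, Mul(Add(10, 65), Pow(Add(-25, Mul(Add(-9, -18), Pow(Add(-25, Function('g')(7, 2)), -1))), -1)))) = Mul(18, Add(81, Mul(Add(10, 65), Pow(Add(-25, Mul(Add(-9, -18), Pow(Add(-25, Add(-2, Mul(-3, 7))), -1))), -1)))) = Mul(18, Add(81, Mul(75, Pow(Add(-25, Mul(-27, Pow(Add(-25, Add(-2, -21)), -1))), -1)))) = Mul(18, Add(81, Mul(75, Pow(Add(-25, Mul(-27, Pow(Add(-25, -23), -1))), -1)))) = Mul(18, Add(81, Mul(75, Pow(Add(-25, Mul(-27, Pow(-48, -1))), -1)))) = Mul(18, Add(81, Mul(75, Pow(Add(-25, Mul(-27, Rational(-1, 48))), -1)))) = Mul(18, Add(81, Mul(75, Pow(Add(-25, Rational(9, 16)), -1)))) = Mul(18, Add(81, Mul(75, Pow(Rational(-391, 16), -1)))) = Mul(18, Add(81, Mul(75, Rational(-16, 391)))) = Mul(18, Add(81, Rational(-1200, 391))) = Mul(18, Rational(30471, 391)) = Rational(548478, 391)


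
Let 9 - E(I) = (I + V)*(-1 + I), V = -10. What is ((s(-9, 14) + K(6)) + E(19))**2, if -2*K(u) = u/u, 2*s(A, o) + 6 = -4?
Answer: 100489/4 ≈ 25122.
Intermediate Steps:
s(A, o) = -5 (s(A, o) = -3 + (1/2)*(-4) = -3 - 2 = -5)
K(u) = -1/2 (K(u) = -u/(2*u) = -1/2*1 = -1/2)
E(I) = 9 - (-1 + I)*(-10 + I) (E(I) = 9 - (I - 10)*(-1 + I) = 9 - (-10 + I)*(-1 + I) = 9 - (-1 + I)*(-10 + I))
((s(-9, 14) + K(6)) + E(19))**2 = ((-5 - 1/2) + (-1 - 1*19**2 + 11*19))**2 = (-11/2 + (-1 - 1*361 + 209))**2 = (-11/2 + (-1 - 361 + 209))**2 = (-11/2 - 153)**2 = (-317/2)**2 = 100489/4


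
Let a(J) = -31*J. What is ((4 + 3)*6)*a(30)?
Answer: -39060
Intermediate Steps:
((4 + 3)*6)*a(30) = ((4 + 3)*6)*(-31*30) = (7*6)*(-930) = 42*(-930) = -39060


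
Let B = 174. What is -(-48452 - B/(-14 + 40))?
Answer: 629963/13 ≈ 48459.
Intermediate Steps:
-(-48452 - B/(-14 + 40)) = -(-48452 - 174/(-14 + 40)) = -(-48452 - 174/26) = -(-48452 - 1*87/13) = -(-48452 - 87/13) = -1*(-629963/13) = 629963/13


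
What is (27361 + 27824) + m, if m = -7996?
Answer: 47189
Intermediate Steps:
(27361 + 27824) + m = (27361 + 27824) - 7996 = 55185 - 7996 = 47189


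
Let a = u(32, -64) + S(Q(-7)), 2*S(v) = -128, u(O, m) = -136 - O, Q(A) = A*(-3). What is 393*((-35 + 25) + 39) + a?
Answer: 11165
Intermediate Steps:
Q(A) = -3*A
S(v) = -64 (S(v) = (1/2)*(-128) = -64)
a = -232 (a = (-136 - 1*32) - 64 = (-136 - 32) - 64 = -168 - 64 = -232)
393*((-35 + 25) + 39) + a = 393*((-35 + 25) + 39) - 232 = 393*(-10 + 39) - 232 = 393*29 - 232 = 11397 - 232 = 11165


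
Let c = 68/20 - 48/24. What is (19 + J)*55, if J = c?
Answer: 1122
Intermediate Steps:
c = 7/5 (c = 68*(1/20) - 48*1/24 = 17/5 - 2 = 7/5 ≈ 1.4000)
J = 7/5 ≈ 1.4000
(19 + J)*55 = (19 + 7/5)*55 = (102/5)*55 = 1122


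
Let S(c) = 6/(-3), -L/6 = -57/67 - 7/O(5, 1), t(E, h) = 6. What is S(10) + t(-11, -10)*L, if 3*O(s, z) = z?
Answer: 52570/67 ≈ 784.63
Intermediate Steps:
O(s, z) = z/3
L = 8784/67 (L = -6*(-57/67 - 7/((⅓)*1)) = -6*(-57*1/67 - 7/⅓) = -6*(-57/67 - 7*3) = -6*(-57/67 - 21) = -6*(-1464/67) = 8784/67 ≈ 131.10)
S(c) = -2 (S(c) = 6*(-⅓) = -2)
S(10) + t(-11, -10)*L = -2 + 6*(8784/67) = -2 + 52704/67 = 52570/67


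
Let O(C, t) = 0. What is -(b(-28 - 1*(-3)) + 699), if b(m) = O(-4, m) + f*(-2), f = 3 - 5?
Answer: -703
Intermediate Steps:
f = -2
b(m) = 4 (b(m) = 0 - 2*(-2) = 0 + 4 = 4)
-(b(-28 - 1*(-3)) + 699) = -(4 + 699) = -1*703 = -703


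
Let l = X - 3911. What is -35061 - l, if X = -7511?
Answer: -23639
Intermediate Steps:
l = -11422 (l = -7511 - 3911 = -11422)
-35061 - l = -35061 - 1*(-11422) = -35061 + 11422 = -23639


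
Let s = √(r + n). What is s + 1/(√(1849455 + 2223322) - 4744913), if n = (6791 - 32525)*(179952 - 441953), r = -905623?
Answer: -4744913/22514195304792 + √6741428111 - √4072777/22514195304792 ≈ 82106.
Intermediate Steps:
n = 6742333734 (n = -25734*(-262001) = 6742333734)
s = √6741428111 (s = √(-905623 + 6742333734) = √6741428111 ≈ 82106.)
s + 1/(√(1849455 + 2223322) - 4744913) = √6741428111 + 1/(√(1849455 + 2223322) - 4744913) = √6741428111 + 1/(√4072777 - 4744913) = √6741428111 + 1/(-4744913 + √4072777)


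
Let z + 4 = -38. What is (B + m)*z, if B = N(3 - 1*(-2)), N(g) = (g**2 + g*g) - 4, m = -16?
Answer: -1260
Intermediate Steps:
N(g) = -4 + 2*g**2 (N(g) = (g**2 + g**2) - 4 = 2*g**2 - 4 = -4 + 2*g**2)
z = -42 (z = -4 - 38 = -42)
B = 46 (B = -4 + 2*(3 - 1*(-2))**2 = -4 + 2*(3 + 2)**2 = -4 + 2*5**2 = -4 + 2*25 = -4 + 50 = 46)
(B + m)*z = (46 - 16)*(-42) = 30*(-42) = -1260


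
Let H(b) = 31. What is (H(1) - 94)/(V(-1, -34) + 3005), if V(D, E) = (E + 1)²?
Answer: -63/4094 ≈ -0.015388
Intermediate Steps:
V(D, E) = (1 + E)²
(H(1) - 94)/(V(-1, -34) + 3005) = (31 - 94)/((1 - 34)² + 3005) = -63/((-33)² + 3005) = -63/(1089 + 3005) = -63/4094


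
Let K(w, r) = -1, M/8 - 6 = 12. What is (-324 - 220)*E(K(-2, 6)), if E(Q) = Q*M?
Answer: 78336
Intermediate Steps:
M = 144 (M = 48 + 8*12 = 48 + 96 = 144)
E(Q) = 144*Q (E(Q) = Q*144 = 144*Q)
(-324 - 220)*E(K(-2, 6)) = (-324 - 220)*(144*(-1)) = -544*(-144) = 78336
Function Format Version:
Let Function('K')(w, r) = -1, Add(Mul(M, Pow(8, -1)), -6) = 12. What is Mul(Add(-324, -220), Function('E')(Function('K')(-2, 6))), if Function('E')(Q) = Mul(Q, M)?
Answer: 78336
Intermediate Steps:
M = 144 (M = Add(48, Mul(8, 12)) = Add(48, 96) = 144)
Function('E')(Q) = Mul(144, Q) (Function('E')(Q) = Mul(Q, 144) = Mul(144, Q))
Mul(Add(-324, -220), Function('E')(Function('K')(-2, 6))) = Mul(Add(-324, -220), Mul(144, -1)) = Mul(-544, -144) = 78336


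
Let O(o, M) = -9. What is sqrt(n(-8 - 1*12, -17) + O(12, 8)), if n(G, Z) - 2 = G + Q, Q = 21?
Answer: I*sqrt(6) ≈ 2.4495*I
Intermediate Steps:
n(G, Z) = 23 + G (n(G, Z) = 2 + (G + 21) = 2 + (21 + G) = 23 + G)
sqrt(n(-8 - 1*12, -17) + O(12, 8)) = sqrt((23 + (-8 - 1*12)) - 9) = sqrt((23 + (-8 - 12)) - 9) = sqrt((23 - 20) - 9) = sqrt(3 - 9) = sqrt(-6) = I*sqrt(6)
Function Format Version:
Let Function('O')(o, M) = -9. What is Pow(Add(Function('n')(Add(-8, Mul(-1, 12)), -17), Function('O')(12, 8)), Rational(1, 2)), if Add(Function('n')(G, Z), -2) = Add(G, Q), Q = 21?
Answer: Mul(I, Pow(6, Rational(1, 2))) ≈ Mul(2.4495, I)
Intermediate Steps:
Function('n')(G, Z) = Add(23, G) (Function('n')(G, Z) = Add(2, Add(G, 21)) = Add(2, Add(21, G)) = Add(23, G))
Pow(Add(Function('n')(Add(-8, Mul(-1, 12)), -17), Function('O')(12, 8)), Rational(1, 2)) = Pow(Add(Add(23, Add(-8, Mul(-1, 12))), -9), Rational(1, 2)) = Pow(Add(Add(23, Add(-8, -12)), -9), Rational(1, 2)) = Pow(Add(Add(23, -20), -9), Rational(1, 2)) = Pow(Add(3, -9), Rational(1, 2)) = Pow(-6, Rational(1, 2)) = Mul(I, Pow(6, Rational(1, 2)))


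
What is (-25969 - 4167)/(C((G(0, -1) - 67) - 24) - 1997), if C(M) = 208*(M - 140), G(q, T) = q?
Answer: 30136/50045 ≈ 0.60218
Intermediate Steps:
C(M) = -29120 + 208*M (C(M) = 208*(-140 + M) = -29120 + 208*M)
(-25969 - 4167)/(C((G(0, -1) - 67) - 24) - 1997) = (-25969 - 4167)/((-29120 + 208*((0 - 67) - 24)) - 1997) = -30136/((-29120 + 208*(-67 - 24)) - 1997) = -30136/((-29120 + 208*(-91)) - 1997) = -30136/((-29120 - 18928) - 1997) = -30136/(-48048 - 1997) = -30136/(-50045) = -30136*(-1/50045) = 30136/50045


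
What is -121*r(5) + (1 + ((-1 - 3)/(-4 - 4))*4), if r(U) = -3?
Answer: 366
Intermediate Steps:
-121*r(5) + (1 + ((-1 - 3)/(-4 - 4))*4) = -121*(-3) + (1 + ((-1 - 3)/(-4 - 4))*4) = 363 + (1 - 4/(-8)*4) = 363 + (1 - 4*(-⅛)*4) = 363 + (1 + (½)*4) = 363 + (1 + 2) = 363 + 3 = 366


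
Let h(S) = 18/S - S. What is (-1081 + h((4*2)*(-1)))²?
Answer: 18498601/16 ≈ 1.1562e+6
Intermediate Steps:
h(S) = -S + 18/S
(-1081 + h((4*2)*(-1)))² = (-1081 + (-4*2*(-1) + 18/(((4*2)*(-1)))))² = (-1081 + (-8*(-1) + 18/((8*(-1)))))² = (-1081 + (-1*(-8) + 18/(-8)))² = (-1081 + (8 + 18*(-⅛)))² = (-1081 + (8 - 9/4))² = (-1081 + 23/4)² = (-4301/4)² = 18498601/16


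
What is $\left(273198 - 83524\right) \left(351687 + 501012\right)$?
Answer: $161734830126$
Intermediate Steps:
$\left(273198 - 83524\right) \left(351687 + 501012\right) = 189674 \cdot 852699 = 161734830126$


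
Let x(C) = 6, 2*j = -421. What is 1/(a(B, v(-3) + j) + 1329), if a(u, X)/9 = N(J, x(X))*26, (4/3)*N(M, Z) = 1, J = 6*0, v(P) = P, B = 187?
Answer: 2/3009 ≈ 0.00066467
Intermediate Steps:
j = -421/2 (j = (½)*(-421) = -421/2 ≈ -210.50)
J = 0
N(M, Z) = ¾ (N(M, Z) = (¾)*1 = ¾)
a(u, X) = 351/2 (a(u, X) = 9*((¾)*26) = 9*(39/2) = 351/2)
1/(a(B, v(-3) + j) + 1329) = 1/(351/2 + 1329) = 1/(3009/2) = 2/3009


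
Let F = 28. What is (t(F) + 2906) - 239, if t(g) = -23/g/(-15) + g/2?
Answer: 1126043/420 ≈ 2681.1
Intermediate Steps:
t(g) = g/2 + 23/(15*g) (t(g) = -23/g*(-1/15) + g*(½) = 23/(15*g) + g/2 = g/2 + 23/(15*g))
(t(F) + 2906) - 239 = (((½)*28 + (23/15)/28) + 2906) - 239 = ((14 + (23/15)*(1/28)) + 2906) - 239 = ((14 + 23/420) + 2906) - 239 = (5903/420 + 2906) - 239 = 1226423/420 - 239 = 1126043/420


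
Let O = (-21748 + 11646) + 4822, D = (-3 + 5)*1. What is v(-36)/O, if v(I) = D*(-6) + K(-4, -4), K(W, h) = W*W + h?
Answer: 0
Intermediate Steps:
K(W, h) = h + W² (K(W, h) = W² + h = h + W²)
D = 2 (D = 2*1 = 2)
O = -5280 (O = -10102 + 4822 = -5280)
v(I) = 0 (v(I) = 2*(-6) + (-4 + (-4)²) = -12 + (-4 + 16) = -12 + 12 = 0)
v(-36)/O = 0/(-5280) = 0*(-1/5280) = 0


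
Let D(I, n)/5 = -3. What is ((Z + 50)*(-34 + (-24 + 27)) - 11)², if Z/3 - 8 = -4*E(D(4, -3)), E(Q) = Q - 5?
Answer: 94965025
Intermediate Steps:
D(I, n) = -15 (D(I, n) = 5*(-3) = -15)
E(Q) = -5 + Q
Z = 264 (Z = 24 + 3*(-4*(-5 - 15)) = 24 + 3*(-4*(-20)) = 24 + 3*80 = 24 + 240 = 264)
((Z + 50)*(-34 + (-24 + 27)) - 11)² = ((264 + 50)*(-34 + (-24 + 27)) - 11)² = (314*(-34 + 3) - 11)² = (314*(-31) - 11)² = (-9734 - 11)² = (-9745)² = 94965025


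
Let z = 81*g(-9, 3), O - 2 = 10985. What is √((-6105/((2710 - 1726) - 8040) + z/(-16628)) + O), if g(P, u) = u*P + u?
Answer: √1339789487025585/349188 ≈ 104.82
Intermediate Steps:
O = 10987 (O = 2 + 10985 = 10987)
g(P, u) = u + P*u (g(P, u) = P*u + u = u + P*u)
z = -1944 (z = 81*(3*(1 - 9)) = 81*(3*(-8)) = 81*(-24) = -1944)
√((-6105/((2710 - 1726) - 8040) + z/(-16628)) + O) = √((-6105/((2710 - 1726) - 8040) - 1944/(-16628)) + 10987) = √((-6105/(984 - 8040) - 1944*(-1/16628)) + 10987) = √((-6105/(-7056) + 486/4157) + 10987) = √((-6105*(-1/7056) + 486/4157) + 10987) = √((2035/2352 + 486/4157) + 10987) = √(9602567/9777264 + 10987) = √(107432402135/9777264) = √1339789487025585/349188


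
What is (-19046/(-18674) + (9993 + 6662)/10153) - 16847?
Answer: -1596819162413/94798561 ≈ -16844.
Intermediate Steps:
(-19046/(-18674) + (9993 + 6662)/10153) - 16847 = (-19046*(-1/18674) + 16655*(1/10153)) - 16847 = (9523/9337 + 16655/10153) - 16847 = 252194754/94798561 - 16847 = -1596819162413/94798561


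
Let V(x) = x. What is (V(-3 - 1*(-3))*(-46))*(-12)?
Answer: 0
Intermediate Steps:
(V(-3 - 1*(-3))*(-46))*(-12) = ((-3 - 1*(-3))*(-46))*(-12) = ((-3 + 3)*(-46))*(-12) = (0*(-46))*(-12) = 0*(-12) = 0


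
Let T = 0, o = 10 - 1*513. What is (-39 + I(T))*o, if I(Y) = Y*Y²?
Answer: 19617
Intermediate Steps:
o = -503 (o = 10 - 513 = -503)
I(Y) = Y³
(-39 + I(T))*o = (-39 + 0³)*(-503) = (-39 + 0)*(-503) = -39*(-503) = 19617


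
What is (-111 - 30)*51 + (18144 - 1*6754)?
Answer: 4199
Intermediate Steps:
(-111 - 30)*51 + (18144 - 1*6754) = -141*51 + (18144 - 6754) = -7191 + 11390 = 4199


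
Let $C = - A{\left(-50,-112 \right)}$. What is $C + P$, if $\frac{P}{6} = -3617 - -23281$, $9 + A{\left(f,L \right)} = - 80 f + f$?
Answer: $114043$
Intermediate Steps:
$A{\left(f,L \right)} = -9 - 79 f$ ($A{\left(f,L \right)} = -9 + \left(- 80 f + f\right) = -9 - 79 f$)
$C = -3941$ ($C = - (-9 - -3950) = - (-9 + 3950) = \left(-1\right) 3941 = -3941$)
$P = 117984$ ($P = 6 \left(-3617 - -23281\right) = 6 \left(-3617 + 23281\right) = 6 \cdot 19664 = 117984$)
$C + P = -3941 + 117984 = 114043$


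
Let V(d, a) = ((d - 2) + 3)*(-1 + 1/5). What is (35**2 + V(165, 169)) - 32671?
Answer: -157894/5 ≈ -31579.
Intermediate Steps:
V(d, a) = -4/5 - 4*d/5 (V(d, a) = ((-2 + d) + 3)*(-1 + 1/5) = (1 + d)*(-4/5) = -4/5 - 4*d/5)
(35**2 + V(165, 169)) - 32671 = (35**2 + (-4/5 - 4/5*165)) - 32671 = (1225 + (-4/5 - 132)) - 32671 = (1225 - 664/5) - 32671 = 5461/5 - 32671 = -157894/5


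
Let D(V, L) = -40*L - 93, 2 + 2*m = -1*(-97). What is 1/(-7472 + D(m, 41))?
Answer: -1/9205 ≈ -0.00010864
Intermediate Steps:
m = 95/2 (m = -1 + (-1*(-97))/2 = -1 + (½)*97 = -1 + 97/2 = 95/2 ≈ 47.500)
D(V, L) = -93 - 40*L
1/(-7472 + D(m, 41)) = 1/(-7472 + (-93 - 40*41)) = 1/(-7472 + (-93 - 1640)) = 1/(-7472 - 1733) = 1/(-9205) = -1/9205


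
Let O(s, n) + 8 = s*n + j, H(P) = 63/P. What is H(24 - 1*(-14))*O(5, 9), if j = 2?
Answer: 2457/38 ≈ 64.658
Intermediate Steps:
O(s, n) = -6 + n*s (O(s, n) = -8 + (s*n + 2) = -8 + (n*s + 2) = -8 + (2 + n*s) = -6 + n*s)
H(24 - 1*(-14))*O(5, 9) = (63/(24 - 1*(-14)))*(-6 + 9*5) = (63/(24 + 14))*(-6 + 45) = (63/38)*39 = 2457/38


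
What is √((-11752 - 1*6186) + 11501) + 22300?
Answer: 22300 + I*√6437 ≈ 22300.0 + 80.231*I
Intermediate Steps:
√((-11752 - 1*6186) + 11501) + 22300 = √((-11752 - 6186) + 11501) + 22300 = √(-17938 + 11501) + 22300 = √(-6437) + 22300 = I*√6437 + 22300 = 22300 + I*√6437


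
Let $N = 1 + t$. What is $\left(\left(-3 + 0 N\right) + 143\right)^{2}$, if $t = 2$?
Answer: $19600$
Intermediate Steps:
$N = 3$ ($N = 1 + 2 = 3$)
$\left(\left(-3 + 0 N\right) + 143\right)^{2} = \left(\left(-3 + 0 \cdot 3\right) + 143\right)^{2} = \left(\left(-3 + 0\right) + 143\right)^{2} = \left(-3 + 143\right)^{2} = 140^{2} = 19600$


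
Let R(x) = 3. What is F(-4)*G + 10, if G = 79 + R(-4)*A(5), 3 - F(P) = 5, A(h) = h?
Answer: -178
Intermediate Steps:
F(P) = -2 (F(P) = 3 - 1*5 = 3 - 5 = -2)
G = 94 (G = 79 + 3*5 = 79 + 15 = 94)
F(-4)*G + 10 = -2*94 + 10 = -188 + 10 = -178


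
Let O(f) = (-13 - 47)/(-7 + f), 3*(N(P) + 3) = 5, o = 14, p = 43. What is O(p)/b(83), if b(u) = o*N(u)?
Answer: 5/56 ≈ 0.089286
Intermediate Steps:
N(P) = -4/3 (N(P) = -3 + (⅓)*5 = -3 + 5/3 = -4/3)
O(f) = -60/(-7 + f)
b(u) = -56/3 (b(u) = 14*(-4/3) = -56/3)
O(p)/b(83) = (-60/(-7 + 43))/(-56/3) = -60/36*(-3/56) = -60*1/36*(-3/56) = -5/3*(-3/56) = 5/56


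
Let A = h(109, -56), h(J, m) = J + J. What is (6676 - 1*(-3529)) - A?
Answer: 9987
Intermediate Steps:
h(J, m) = 2*J
A = 218 (A = 2*109 = 218)
(6676 - 1*(-3529)) - A = (6676 - 1*(-3529)) - 1*218 = (6676 + 3529) - 218 = 10205 - 218 = 9987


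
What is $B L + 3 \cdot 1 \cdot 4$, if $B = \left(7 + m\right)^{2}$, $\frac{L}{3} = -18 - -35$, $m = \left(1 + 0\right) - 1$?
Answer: $2511$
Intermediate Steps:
$m = 0$ ($m = 1 - 1 = 0$)
$L = 51$ ($L = 3 \left(-18 - -35\right) = 3 \left(-18 + 35\right) = 3 \cdot 17 = 51$)
$B = 49$ ($B = \left(7 + 0\right)^{2} = 7^{2} = 49$)
$B L + 3 \cdot 1 \cdot 4 = 49 \cdot 51 + 3 \cdot 1 \cdot 4 = 2499 + 3 \cdot 4 = 2499 + 12 = 2511$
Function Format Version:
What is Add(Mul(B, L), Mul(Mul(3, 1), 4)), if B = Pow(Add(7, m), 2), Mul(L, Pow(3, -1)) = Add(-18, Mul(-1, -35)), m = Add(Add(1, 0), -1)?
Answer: 2511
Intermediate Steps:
m = 0 (m = Add(1, -1) = 0)
L = 51 (L = Mul(3, Add(-18, Mul(-1, -35))) = Mul(3, Add(-18, 35)) = Mul(3, 17) = 51)
B = 49 (B = Pow(Add(7, 0), 2) = Pow(7, 2) = 49)
Add(Mul(B, L), Mul(Mul(3, 1), 4)) = Add(Mul(49, 51), Mul(Mul(3, 1), 4)) = Add(2499, Mul(3, 4)) = Add(2499, 12) = 2511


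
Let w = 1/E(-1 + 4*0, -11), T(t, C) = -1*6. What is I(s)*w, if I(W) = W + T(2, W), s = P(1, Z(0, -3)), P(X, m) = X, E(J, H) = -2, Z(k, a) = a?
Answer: 5/2 ≈ 2.5000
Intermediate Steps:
T(t, C) = -6
s = 1
I(W) = -6 + W (I(W) = W - 6 = -6 + W)
w = -½ (w = 1/(-2) = -½ ≈ -0.50000)
I(s)*w = (-6 + 1)*(-½) = -5*(-½) = 5/2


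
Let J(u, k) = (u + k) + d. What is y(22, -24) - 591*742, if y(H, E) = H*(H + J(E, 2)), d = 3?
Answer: -438456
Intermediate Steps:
J(u, k) = 3 + k + u (J(u, k) = (u + k) + 3 = (k + u) + 3 = 3 + k + u)
y(H, E) = H*(5 + E + H) (y(H, E) = H*(H + (3 + 2 + E)) = H*(H + (5 + E)) = H*(5 + E + H))
y(22, -24) - 591*742 = 22*(5 - 24 + 22) - 591*742 = 22*3 - 438522 = 66 - 438522 = -438456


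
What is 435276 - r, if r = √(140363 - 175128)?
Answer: 435276 - I*√34765 ≈ 4.3528e+5 - 186.45*I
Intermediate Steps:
r = I*√34765 (r = √(-34765) = I*√34765 ≈ 186.45*I)
435276 - r = 435276 - I*√34765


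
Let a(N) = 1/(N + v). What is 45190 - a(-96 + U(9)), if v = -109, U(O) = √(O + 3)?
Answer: 1898567675/42013 + 2*√3/42013 ≈ 45190.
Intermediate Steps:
U(O) = √(3 + O)
a(N) = 1/(-109 + N) (a(N) = 1/(N - 109) = 1/(-109 + N))
45190 - a(-96 + U(9)) = 45190 - 1/(-109 + (-96 + √(3 + 9))) = 45190 - 1/(-109 + (-96 + √12)) = 45190 - 1/(-109 + (-96 + 2*√3)) = 45190 - 1/(-205 + 2*√3)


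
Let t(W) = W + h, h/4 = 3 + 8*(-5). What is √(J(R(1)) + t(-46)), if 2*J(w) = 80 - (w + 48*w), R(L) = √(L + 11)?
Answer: √(-154 - 49*√3) ≈ 15.455*I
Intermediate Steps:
R(L) = √(11 + L)
h = -148 (h = 4*(3 + 8*(-5)) = 4*(3 - 40) = 4*(-37) = -148)
J(w) = 40 - 49*w/2 (J(w) = (80 - (w + 48*w))/2 = (80 - 49*w)/2 = 40 - 49*w/2)
t(W) = -148 + W (t(W) = W - 148 = -148 + W)
√(J(R(1)) + t(-46)) = √((40 - 49*√(11 + 1)/2) + (-148 - 46)) = √((40 - 49*√3) - 194) = √(-154 - 49*√3)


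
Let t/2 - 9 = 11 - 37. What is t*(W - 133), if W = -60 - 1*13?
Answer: 7004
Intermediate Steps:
t = -34 (t = 18 + 2*(11 - 37) = 18 + 2*(-26) = 18 - 52 = -34)
W = -73 (W = -60 - 13 = -73)
t*(W - 133) = -34*(-73 - 133) = -34*(-206) = 7004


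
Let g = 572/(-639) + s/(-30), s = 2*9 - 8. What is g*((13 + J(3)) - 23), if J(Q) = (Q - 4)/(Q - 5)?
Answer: 14915/1278 ≈ 11.671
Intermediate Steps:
s = 10 (s = 18 - 8 = 10)
g = -785/639 (g = 572/(-639) + 10/(-30) = 572*(-1/639) + 10*(-1/30) = -572/639 - ⅓ = -785/639 ≈ -1.2285)
J(Q) = (-4 + Q)/(-5 + Q)
g*((13 + J(3)) - 23) = -785*((13 + (-4 + 3)/(-5 + 3)) - 23)/639 = -785*((13 - 1/(-2)) - 23)/639 = -785*((13 - ½*(-1)) - 23)/639 = -785*((13 + ½) - 23)/639 = -785*(27/2 - 23)/639 = -785/639*(-19/2) = 14915/1278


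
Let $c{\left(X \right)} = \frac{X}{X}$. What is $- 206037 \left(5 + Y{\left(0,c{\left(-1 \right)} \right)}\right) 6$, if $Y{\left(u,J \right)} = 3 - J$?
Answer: $-8653554$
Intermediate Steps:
$c{\left(X \right)} = 1$
$- 206037 \left(5 + Y{\left(0,c{\left(-1 \right)} \right)}\right) 6 = - 206037 \left(5 + \left(3 - 1\right)\right) 6 = - 206037 \left(5 + 2\right) 6 = - 206037 \cdot 7 \cdot 6 = \left(-206037\right) 42 = -8653554$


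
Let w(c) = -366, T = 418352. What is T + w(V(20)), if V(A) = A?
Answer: 417986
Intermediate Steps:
T + w(V(20)) = 418352 - 366 = 417986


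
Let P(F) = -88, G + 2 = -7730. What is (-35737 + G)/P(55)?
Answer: 43469/88 ≈ 493.97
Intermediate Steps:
G = -7732 (G = -2 - 7730 = -7732)
(-35737 + G)/P(55) = (-35737 - 7732)/(-88) = -43469*(-1/88) = 43469/88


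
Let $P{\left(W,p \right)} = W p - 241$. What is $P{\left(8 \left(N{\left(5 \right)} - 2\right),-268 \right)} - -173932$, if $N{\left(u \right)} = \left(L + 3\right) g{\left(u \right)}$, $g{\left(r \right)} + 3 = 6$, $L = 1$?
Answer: $152251$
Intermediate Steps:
$g{\left(r \right)} = 3$ ($g{\left(r \right)} = -3 + 6 = 3$)
$N{\left(u \right)} = 12$ ($N{\left(u \right)} = \left(1 + 3\right) 3 = 4 \cdot 3 = 12$)
$P{\left(W,p \right)} = -241 + W p$ ($P{\left(W,p \right)} = W p - 241 = -241 + W p$)
$P{\left(8 \left(N{\left(5 \right)} - 2\right),-268 \right)} - -173932 = \left(-241 + 8 \left(12 - 2\right) \left(-268\right)\right) - -173932 = \left(-241 + 8 \cdot 10 \left(-268\right)\right) + 173932 = \left(-241 + 80 \left(-268\right)\right) + 173932 = \left(-241 - 21440\right) + 173932 = -21681 + 173932 = 152251$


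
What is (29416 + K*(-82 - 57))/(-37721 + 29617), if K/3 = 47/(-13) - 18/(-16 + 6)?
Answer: -980623/263380 ≈ -3.7232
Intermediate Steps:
K = -354/65 (K = 3*(47/(-13) - 18/(-16 + 6)) = 3*(47*(-1/13) - 18/(-10)) = 3*(-47/13 - 18*(-⅒)) = 3*(-47/13 + 9/5) = 3*(-118/65) = -354/65 ≈ -5.4462)
(29416 + K*(-82 - 57))/(-37721 + 29617) = (29416 - 354*(-82 - 57)/65)/(-37721 + 29617) = (29416 - 354/65*(-139))/(-8104) = (29416 + 49206/65)*(-1/8104) = (1961246/65)*(-1/8104) = -980623/263380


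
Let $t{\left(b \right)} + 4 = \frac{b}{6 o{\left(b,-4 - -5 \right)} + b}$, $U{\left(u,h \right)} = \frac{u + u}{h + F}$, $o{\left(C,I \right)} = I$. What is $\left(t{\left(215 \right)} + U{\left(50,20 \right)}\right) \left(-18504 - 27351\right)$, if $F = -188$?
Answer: $\frac{513927555}{3094} \approx 1.661 \cdot 10^{5}$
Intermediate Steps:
$U{\left(u,h \right)} = \frac{2 u}{-188 + h}$ ($U{\left(u,h \right)} = \frac{u + u}{h - 188} = \frac{2 u}{-188 + h}$)
$t{\left(b \right)} = -4 + \frac{b}{6 + b}$ ($t{\left(b \right)} = -4 + \frac{b}{6 \left(-4 - -5\right) + b} = -4 + \frac{b}{6 \left(-4 + 5\right) + b} = -4 + \frac{b}{6 \cdot 1 + b} = -4 + \frac{b}{6 + b}$)
$\left(t{\left(215 \right)} + U{\left(50,20 \right)}\right) \left(-18504 - 27351\right) = \left(\frac{3 \left(-8 - 215\right)}{6 + 215} + 2 \cdot 50 \frac{1}{-188 + 20}\right) \left(-18504 - 27351\right) = \left(\frac{3 \left(-8 - 215\right)}{221} + 2 \cdot 50 \frac{1}{-168}\right) \left(-45855\right) = \left(3 \cdot \frac{1}{221} \left(-223\right) + 2 \cdot 50 \left(- \frac{1}{168}\right)\right) \left(-45855\right) = \left(- \frac{669}{221} - \frac{25}{42}\right) \left(-45855\right) = \left(- \frac{33623}{9282}\right) \left(-45855\right) = \frac{513927555}{3094}$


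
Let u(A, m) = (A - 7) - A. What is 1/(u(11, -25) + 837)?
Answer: 1/830 ≈ 0.0012048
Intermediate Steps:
u(A, m) = -7 (u(A, m) = (-7 + A) - A = -7)
1/(u(11, -25) + 837) = 1/(-7 + 837) = 1/830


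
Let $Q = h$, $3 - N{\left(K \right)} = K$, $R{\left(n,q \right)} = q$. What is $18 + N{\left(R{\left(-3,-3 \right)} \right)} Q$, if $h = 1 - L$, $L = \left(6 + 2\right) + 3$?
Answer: $-42$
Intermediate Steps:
$L = 11$ ($L = 8 + 3 = 11$)
$h = -10$ ($h = 1 - 11 = -10$)
$N{\left(K \right)} = 3 - K$
$Q = -10$
$18 + N{\left(R{\left(-3,-3 \right)} \right)} Q = 18 + \left(3 - -3\right) \left(-10\right) = 18 + \left(3 + 3\right) \left(-10\right) = 18 + 6 \left(-10\right) = 18 - 60 = -42$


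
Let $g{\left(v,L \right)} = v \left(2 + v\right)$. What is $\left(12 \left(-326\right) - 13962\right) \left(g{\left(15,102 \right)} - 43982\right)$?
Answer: $781576398$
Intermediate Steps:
$\left(12 \left(-326\right) - 13962\right) \left(g{\left(15,102 \right)} - 43982\right) = \left(12 \left(-326\right) - 13962\right) \left(15 \left(2 + 15\right) - 43982\right) = \left(-3912 - 13962\right) \left(15 \cdot 17 - 43982\right) = - 17874 \left(255 - 43982\right) = \left(-17874\right) \left(-43727\right) = 781576398$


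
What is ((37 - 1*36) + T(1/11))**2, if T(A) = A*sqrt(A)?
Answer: (121 + sqrt(11))**2/14641 ≈ 1.0556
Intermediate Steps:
T(A) = A**(3/2)
((37 - 1*36) + T(1/11))**2 = ((37 - 1*36) + (1/11)**(3/2))**2 = ((37 - 36) + (1*(1/11))**(3/2))**2 = (1 + (1/11)**(3/2))**2 = (1 + sqrt(11)/121)**2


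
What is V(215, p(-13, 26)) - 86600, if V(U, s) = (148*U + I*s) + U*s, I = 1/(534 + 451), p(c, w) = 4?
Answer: -53111196/985 ≈ -53920.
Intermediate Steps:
I = 1/985 ≈ 0.0010152
V(U, s) = 148*U + s/985 + U*s (V(U, s) = (148*U + s/985) + U*s = 148*U + s/985 + U*s)
V(215, p(-13, 26)) - 86600 = (148*215 + (1/985)*4 + 215*4) - 86600 = (31820 + 4/985 + 860) - 86600 = 32189804/985 - 86600 = -53111196/985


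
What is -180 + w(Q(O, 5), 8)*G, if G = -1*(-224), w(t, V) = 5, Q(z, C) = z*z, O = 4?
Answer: 940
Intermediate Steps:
Q(z, C) = z²
G = 224
-180 + w(Q(O, 5), 8)*G = -180 + 5*224 = -180 + 1120 = 940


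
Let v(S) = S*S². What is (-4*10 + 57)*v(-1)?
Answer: -17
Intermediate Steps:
v(S) = S³
(-4*10 + 57)*v(-1) = (-4*10 + 57)*(-1)³ = (-40 + 57)*(-1) = 17*(-1) = -17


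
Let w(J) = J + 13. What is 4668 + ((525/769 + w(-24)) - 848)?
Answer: 2929646/769 ≈ 3809.7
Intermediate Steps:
w(J) = 13 + J
4668 + ((525/769 + w(-24)) - 848) = 4668 + ((525/769 + (13 - 24)) - 848) = 4668 + ((525*(1/769) - 11) - 848) = 4668 + ((525/769 - 11) - 848) = 4668 + (-7934/769 - 848) = 4668 - 660046/769 = 2929646/769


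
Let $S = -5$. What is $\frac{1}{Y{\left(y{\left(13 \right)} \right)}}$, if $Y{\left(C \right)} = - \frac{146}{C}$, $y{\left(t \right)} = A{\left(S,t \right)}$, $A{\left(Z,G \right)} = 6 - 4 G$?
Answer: $\frac{23}{73} \approx 0.31507$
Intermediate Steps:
$y{\left(t \right)} = 6 - 4 t$
$\frac{1}{Y{\left(y{\left(13 \right)} \right)}} = \frac{1}{\left(-146\right) \frac{1}{6 - 52}} = \frac{1}{\left(-146\right) \frac{1}{-46}} = \frac{1}{\left(-146\right) \left(- \frac{1}{46}\right)} = \frac{1}{\frac{73}{23}} = \frac{23}{73}$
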